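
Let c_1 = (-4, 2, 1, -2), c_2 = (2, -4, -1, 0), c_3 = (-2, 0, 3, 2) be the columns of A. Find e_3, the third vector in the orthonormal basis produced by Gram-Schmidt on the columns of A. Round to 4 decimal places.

e_3 = (-0.2759, -0.3115, 0.6942, 0.5874)

e_1 = c_1/‖c_1‖ = (-4, 2, 1, -2)/5.0000 = (-0.8000, 0.4000, 0.2000, -0.4000).
r_{12} = e_1·c_2 = -3.4000.
u_2 = c_2 + 3.4000·e_1 = (-0.7200, -2.6400, -0.3200, -1.3600).
‖u_2‖ = 3.0725, so e_2 = (-0.2343, -0.8592, -0.1042, -0.4426).
r_{13} = e_1·c_3 = 1.4000; r_{23} = e_2·c_3 = -0.7291.
u_3 = c_3 − 1.4000·e_1 + 0.7291·e_2 = (-1.0508, -1.1864, 2.6441, 2.2373).
‖u_3‖ = 3.8090, so e_3 = (-0.2759, -0.3115, 0.6942, 0.5874).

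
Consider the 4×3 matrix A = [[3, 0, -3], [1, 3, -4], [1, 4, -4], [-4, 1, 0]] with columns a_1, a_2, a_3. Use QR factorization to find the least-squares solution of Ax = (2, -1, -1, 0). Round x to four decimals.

x = (-0.2424, -1.1225, -0.8183)

a_1 = (3, 1, 1, -4); ‖a_1‖ = 5.1962, so q_1 = (0.5774, 0.1925, 0.1925, -0.7698).
q_1·a_2 = 0.5774·0 + 0.1925·3 + 0.1925·4 + (-0.7698)·1 = 0.5774.
u_2 = a_2 − 0.5774·q_1 = (-0.3333, 2.8889, 3.8889, 1.4444).
‖u_2‖ = 5.0662, so q_2 = (-0.0658, 0.5702, 0.7676, 0.2851).
q_1·a_3 = 0.5774·(-3) + 0.1925·(-4) + 0.1925·(-4) + (-0.7698)·0 = -3.2717; q_2·a_3 = (-0.0658)·(-3) + 0.5702·(-4) + 0.7676·(-4) + 0.2851·0 = -5.1540.
u_3 = a_3 + 3.2717·q_1 + 5.1540·q_2 = (-1.4502, -0.4315, 0.5859, -1.0491).
‖u_3‖ = 1.9321, so q_3 = (-0.7506, -0.2233, 0.3032, -0.5430).
Qᵀb = (0.7698, -1.4694, -1.5811).
Back-substitute: x_3 = -1.5811/1.9321 = -0.8183.
x_2 = (-1.4694 + 5.1540·(-0.8183))/5.0662 = -1.1225.
x_1 = (0.7698 − 0.5774·(-1.1225) + 3.2717·(-0.8183))/5.1962 = -0.2424.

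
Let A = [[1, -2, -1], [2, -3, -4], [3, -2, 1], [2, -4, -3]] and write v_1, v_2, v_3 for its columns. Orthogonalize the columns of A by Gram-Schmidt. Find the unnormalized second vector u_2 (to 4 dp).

u_2 = (-0.7778, -0.5556, 1.6667, -1.5556)

v_1 = (1, 2, 3, 2); ‖v_1‖ = 4.2426, so e_1 = (0.2357, 0.4714, 0.7071, 0.4714).
e_1·v_2 = 0.2357·(-2) + 0.4714·(-3) + 0.7071·(-2) + 0.4714·(-4) = -5.1854.
u_2 = v_2 + 5.1854·e_1 = (-0.7778, -0.5556, 1.6667, -1.5556).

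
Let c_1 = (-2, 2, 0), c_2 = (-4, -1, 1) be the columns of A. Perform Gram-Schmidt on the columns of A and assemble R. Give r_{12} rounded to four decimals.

c_1 = (-2, 2, 0); ‖c_1‖ = 2.8284, so e_1 = (-0.7071, 0.7071, 0.0000).
r_{12} = e_1·c_2 = 2.1213.

r_{12} = 2.1213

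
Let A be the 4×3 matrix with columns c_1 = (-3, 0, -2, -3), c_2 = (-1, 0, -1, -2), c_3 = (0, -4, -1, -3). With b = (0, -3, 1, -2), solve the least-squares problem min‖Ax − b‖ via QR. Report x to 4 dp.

x = (-0.0682, -0.2500, 0.7500)

c_1 = (-3, 0, -2, -3); ‖c_1‖ = 4.6904, so e_1 = (-0.6396, 0.0000, -0.4264, -0.6396).
e_1·c_2 = (-0.6396)·(-1) + 0.0000·0 + (-0.4264)·(-1) + (-0.6396)·(-2) = 2.3452.
u_2 = c_2 − 2.3452·e_1 = (0.5000, 0.0000, 0.0000, -0.5000).
‖u_2‖ = 0.7071, so e_2 = (0.7071, 0.0000, 0.0000, -0.7071).
e_1·c_3 = (-0.6396)·0 + 0.0000·(-4) + (-0.4264)·(-1) + (-0.6396)·(-3) = 2.3452; e_2·c_3 = 0.7071·0 + 0.0000·(-4) + 0.0000·(-1) + (-0.7071)·(-3) = 2.1213.
u_3 = c_3 − 2.3452·e_1 − 2.1213·e_2 = (0.0000, -4.0000, 0.0000, 0.0000).
‖u_3‖ = 4.0000, so e_3 = (0.0000, -1.0000, 0.0000, 0.0000).
Qᵀb = (0.8528, 1.4142, 3.0000).
Back-substitute: x_3 = 3.0000/4.0000 = 0.7500.
x_2 = (1.4142 − 2.1213·0.7500)/0.7071 = -0.2500.
x_1 = (0.8528 − 2.3452·(-0.2500) − 2.3452·0.7500)/4.6904 = -0.0682.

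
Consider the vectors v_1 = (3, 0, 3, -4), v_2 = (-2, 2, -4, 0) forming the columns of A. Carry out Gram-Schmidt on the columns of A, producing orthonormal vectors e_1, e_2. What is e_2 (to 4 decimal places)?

v_1 = (3, 0, 3, -4); ‖v_1‖ = 5.8310, so e_1 = (0.5145, 0.0000, 0.5145, -0.6860).
e_1·v_2 = 0.5145·(-2) + 0.0000·2 + 0.5145·(-4) + (-0.6860)·0 = -3.0870.
u_2 = v_2 + 3.0870·e_1 = (-0.4118, 2.0000, -2.4118, -2.1176).
‖u_2‖ = 3.8040, so e_2 = (-0.1082, 0.5258, -0.6340, -0.5567).

e_2 = (-0.1082, 0.5258, -0.6340, -0.5567)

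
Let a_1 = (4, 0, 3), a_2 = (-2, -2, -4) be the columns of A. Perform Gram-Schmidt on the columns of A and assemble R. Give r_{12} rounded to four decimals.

a_1 = (4, 0, 3); ‖a_1‖ = 5.0000, so e_1 = (0.8000, 0.0000, 0.6000).
r_{12} = e_1·a_2 = -4.0000.

r_{12} = -4.0000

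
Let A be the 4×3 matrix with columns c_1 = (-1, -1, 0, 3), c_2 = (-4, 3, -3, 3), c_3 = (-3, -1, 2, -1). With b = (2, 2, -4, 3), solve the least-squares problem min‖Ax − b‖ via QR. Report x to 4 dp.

q_1 = c_1/‖c_1‖ = (-1, -1, 0, 3)/3.3166 = (-0.3015, -0.3015, 0.0000, 0.9045).
r_{12} = q_1·c_2 = 3.0151.
u_2 = c_2 − 3.0151·q_1 = (-3.0909, 3.9091, -3.0000, 0.2727).
‖u_2‖ = 5.8232, so q_2 = (-0.5308, 0.6713, -0.5152, 0.0468).
r_{13} = q_1·c_3 = 0.3015; r_{23} = q_2·c_3 = -0.1561.
u_3 = c_3 − 0.3015·q_1 + 0.1561·q_2 = (-2.9920, -0.8043, 1.9196, -1.2654).
‖u_3‖ = 3.8581, so q_3 = (-0.7755, -0.2085, 0.4975, -0.3280).
Qᵀb = (1.5076, 2.4823, -4.9421).
Back-substitute: x_3 = -4.9421/3.8581 = -1.2810.
x_2 = (2.4823 + 0.1561·(-1.2810))/5.8232 = 0.3919.
x_1 = (1.5076 − 3.0151·0.3919 − 0.3015·(-1.2810))/3.3166 = 0.2147.

x = (0.2147, 0.3919, -1.2810)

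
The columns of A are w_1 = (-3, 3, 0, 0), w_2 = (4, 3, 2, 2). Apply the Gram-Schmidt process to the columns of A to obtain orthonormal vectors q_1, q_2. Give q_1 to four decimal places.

q_1 = (-0.7071, 0.7071, 0.0000, 0.0000)

q_1 = w_1/‖w_1‖ = (-3, 3, 0, 0)/4.2426 = (-0.7071, 0.7071, 0.0000, 0.0000).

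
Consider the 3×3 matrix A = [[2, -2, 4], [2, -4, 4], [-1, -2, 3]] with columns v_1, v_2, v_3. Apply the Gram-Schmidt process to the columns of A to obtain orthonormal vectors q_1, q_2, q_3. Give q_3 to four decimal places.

q_3 = (0.7428, -0.5571, 0.3714)

q_1 = v_1/‖v_1‖ = (2, 2, -1)/3.0000 = (0.6667, 0.6667, -0.3333).
r_{12} = q_1·v_2 = -3.3333.
u_2 = v_2 + 3.3333·q_1 = (0.2222, -1.7778, -3.1111).
‖u_2‖ = 3.5901, so q_2 = (0.0619, -0.4952, -0.8666).
r_{13} = q_1·v_3 = 4.3333; r_{23} = q_2·v_3 = -4.3329.
u_3 = v_3 − 4.3333·q_1 + 4.3329·q_2 = (1.3793, -1.0345, 0.6897).
‖u_3‖ = 1.8570, so q_3 = (0.7428, -0.5571, 0.3714).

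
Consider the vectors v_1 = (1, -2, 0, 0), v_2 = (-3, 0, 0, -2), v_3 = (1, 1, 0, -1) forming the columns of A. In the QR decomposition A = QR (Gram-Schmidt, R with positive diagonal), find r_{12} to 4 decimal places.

r_{12} = -1.3416

e_1 = v_1/‖v_1‖ = (1, -2, 0, 0)/2.2361 = (0.4472, -0.8944, 0.0000, 0.0000).
r_{12} = e_1·v_2 = -1.3416.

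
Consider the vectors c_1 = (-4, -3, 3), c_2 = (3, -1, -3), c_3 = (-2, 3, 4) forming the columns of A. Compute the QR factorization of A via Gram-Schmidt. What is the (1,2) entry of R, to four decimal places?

q_1 = c_1/‖c_1‖ = (-4, -3, 3)/5.8310 = (-0.6860, -0.5145, 0.5145).
r_{12} = q_1·c_2 = -3.0870.

r_{12} = -3.0870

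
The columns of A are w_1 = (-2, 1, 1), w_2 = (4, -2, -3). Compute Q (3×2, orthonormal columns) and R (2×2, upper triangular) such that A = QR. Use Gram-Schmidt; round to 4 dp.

Q = [[-0.8165, -0.3651], [0.4082, 0.1826], [0.4082, -0.9129]], R = [[2.4495, -5.3072], [0.0000, 0.9129]]

w_1 = (-2, 1, 1); ‖w_1‖ = 2.4495, so q_1 = (-0.8165, 0.4082, 0.4082).
q_1·w_2 = (-0.8165)·4 + 0.4082·(-2) + 0.4082·(-3) = -5.3072.
u_2 = w_2 + 5.3072·q_1 = (-0.3333, 0.1667, -0.8333).
‖u_2‖ = 0.9129, so q_2 = (-0.3651, 0.1826, -0.9129).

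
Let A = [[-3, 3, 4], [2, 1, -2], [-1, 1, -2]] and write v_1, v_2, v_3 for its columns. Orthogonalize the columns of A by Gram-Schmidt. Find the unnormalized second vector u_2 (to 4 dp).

u_2 = (1.2857, 2.1429, 0.4286)

e_1 = v_1/‖v_1‖ = (-3, 2, -1)/3.7417 = (-0.8018, 0.5345, -0.2673).
r_{12} = e_1·v_2 = -2.1381.
u_2 = v_2 + 2.1381·e_1 = (1.2857, 2.1429, 0.4286).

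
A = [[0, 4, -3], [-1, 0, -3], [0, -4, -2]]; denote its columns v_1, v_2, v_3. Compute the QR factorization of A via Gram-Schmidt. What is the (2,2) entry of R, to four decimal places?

r_{22} = 5.6569

q_1 = v_1/‖v_1‖ = (0, -1, 0)/1.0000 = (0.0000, -1.0000, 0.0000).
r_{12} = q_1·v_2 = 0.0000.
u_2 = v_2 + 0.0000·q_1 = (4.0000, 0.0000, -4.0000).
r_{22} = ‖u_2‖ = 5.6569.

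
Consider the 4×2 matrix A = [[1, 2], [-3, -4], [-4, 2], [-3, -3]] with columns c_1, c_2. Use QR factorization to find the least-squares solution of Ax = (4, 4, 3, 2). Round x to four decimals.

c_1 = (1, -3, -4, -3); ‖c_1‖ = 5.9161, so q_1 = (0.1690, -0.5071, -0.6761, -0.5071).
q_1·c_2 = 0.1690·2 + (-0.5071)·(-4) + (-0.6761)·2 + (-0.5071)·(-3) = 2.5355.
u_2 = c_2 − 2.5355·q_1 = (1.5714, -2.7143, 3.7143, -1.7143).
‖u_2‖ = 5.1547, so q_2 = (0.3049, -0.5266, 0.7206, -0.3326).
Qᵀb = (-4.3948, 0.6097).
Back-substitute: x_2 = 0.6097/5.1547 = 0.1183.
x_1 = (-4.3948 − 2.5355·0.1183)/5.9161 = -0.7935.

x = (-0.7935, 0.1183)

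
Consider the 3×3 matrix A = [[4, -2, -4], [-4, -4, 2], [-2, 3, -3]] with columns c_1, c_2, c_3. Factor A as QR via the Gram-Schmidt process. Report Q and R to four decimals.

c_1 = (4, -4, -2); ‖c_1‖ = 6.0000, so q_1 = (0.6667, -0.6667, -0.3333).
q_1·c_2 = 0.6667·(-2) + (-0.6667)·(-4) + (-0.3333)·3 = 0.3333.
u_2 = c_2 − 0.3333·q_1 = (-2.2222, -3.7778, 3.1111).
‖u_2‖ = 5.3748, so q_2 = (-0.4134, -0.7029, 0.5788).
q_1·c_3 = 0.6667·(-4) + (-0.6667)·2 + (-0.3333)·(-3) = -3.0000; q_2·c_3 = (-0.4134)·(-4) + (-0.7029)·2 + 0.5788·(-3) = -1.4884.
u_3 = c_3 + 3.0000·q_1 + 1.4884·q_2 = (-2.6154, -1.0462, -3.1385).
‖u_3‖ = 4.2172, so q_3 = (-0.6202, -0.2481, -0.7442).

Q = [[0.6667, -0.4134, -0.6202], [-0.6667, -0.7029, -0.2481], [-0.3333, 0.5788, -0.7442]], R = [[6.0000, 0.3333, -3.0000], [0.0000, 5.3748, -1.4884], [0.0000, 0.0000, 4.2172]]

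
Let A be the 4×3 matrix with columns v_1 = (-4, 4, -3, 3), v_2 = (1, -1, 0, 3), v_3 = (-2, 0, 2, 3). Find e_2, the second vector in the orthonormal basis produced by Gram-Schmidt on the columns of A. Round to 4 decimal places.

e_2 = (0.3259, -0.3259, 0.0181, 0.8873)

e_1 = v_1/‖v_1‖ = (-4, 4, -3, 3)/7.0711 = (-0.5657, 0.5657, -0.4243, 0.4243).
r_{12} = e_1·v_2 = 0.1414.
u_2 = v_2 − 0.1414·e_1 = (1.0800, -1.0800, 0.0600, 2.9400).
‖u_2‖ = 3.3136, so e_2 = (0.3259, -0.3259, 0.0181, 0.8873).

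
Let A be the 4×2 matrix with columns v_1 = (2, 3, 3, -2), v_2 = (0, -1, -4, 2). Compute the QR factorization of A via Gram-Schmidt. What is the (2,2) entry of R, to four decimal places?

q_1 = v_1/‖v_1‖ = (2, 3, 3, -2)/5.0990 = (0.3922, 0.5883, 0.5883, -0.3922).
r_{12} = q_1·v_2 = -3.7262.
u_2 = v_2 + 3.7262·q_1 = (1.4615, 1.1923, -1.8077, 0.5385).
r_{22} = ‖u_2‖ = 2.6675.

r_{22} = 2.6675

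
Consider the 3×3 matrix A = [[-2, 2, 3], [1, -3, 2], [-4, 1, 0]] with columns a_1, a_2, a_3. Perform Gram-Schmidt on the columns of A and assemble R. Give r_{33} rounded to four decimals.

a_1 = (-2, 1, -4); ‖a_1‖ = 4.5826, so q_1 = (-0.4364, 0.2182, -0.8729).
q_1·a_2 = (-0.4364)·2 + 0.2182·(-3) + (-0.8729)·1 = -2.4004.
u_2 = a_2 + 2.4004·q_1 = (0.9524, -2.4762, -1.0952).
‖u_2‖ = 2.8702, so q_2 = (0.3318, -0.8627, -0.3816).
q_1·a_3 = (-0.4364)·3 + 0.2182·2 + (-0.8729)·0 = -0.8729; q_2·a_3 = 0.3318·3 + (-0.8627)·2 + (-0.3816)·0 = -0.7300.
u_3 = a_3 + 0.8729·q_1 + 0.7300·q_2 = (2.8613, 1.5607, -1.0405).
r_{33} = ‖u_3‖ = 3.4213.

r_{33} = 3.4213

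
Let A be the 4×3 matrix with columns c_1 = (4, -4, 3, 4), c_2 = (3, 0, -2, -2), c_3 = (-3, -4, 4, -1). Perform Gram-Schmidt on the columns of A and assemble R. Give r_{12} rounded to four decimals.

r_{12} = -0.2649

q_1 = c_1/‖c_1‖ = (4, -4, 3, 4)/7.5498 = (0.5298, -0.5298, 0.3974, 0.5298).
r_{12} = q_1·c_2 = -0.2649.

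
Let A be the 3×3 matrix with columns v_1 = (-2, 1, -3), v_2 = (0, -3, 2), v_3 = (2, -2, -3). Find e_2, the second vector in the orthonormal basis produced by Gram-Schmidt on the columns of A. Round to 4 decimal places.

v_1 = (-2, 1, -3); ‖v_1‖ = 3.7417, so e_1 = (-0.5345, 0.2673, -0.8018).
e_1·v_2 = (-0.5345)·0 + 0.2673·(-3) + (-0.8018)·2 = -2.4054.
u_2 = v_2 + 2.4054·e_1 = (-1.2857, -2.3571, 0.0714).
‖u_2‖ = 2.6859, so e_2 = (-0.4787, -0.8776, 0.0266).

e_2 = (-0.4787, -0.8776, 0.0266)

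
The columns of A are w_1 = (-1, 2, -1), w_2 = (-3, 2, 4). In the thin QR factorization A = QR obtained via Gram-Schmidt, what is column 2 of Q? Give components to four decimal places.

q_2 = (-0.4767, 0.1907, 0.8581)

w_1 = (-1, 2, -1); ‖w_1‖ = 2.4495, so q_1 = (-0.4082, 0.8165, -0.4082).
q_1·w_2 = (-0.4082)·(-3) + 0.8165·2 + (-0.4082)·4 = 1.2247.
u_2 = w_2 − 1.2247·q_1 = (-2.5000, 1.0000, 4.5000).
‖u_2‖ = 5.2440, so q_2 = (-0.4767, 0.1907, 0.8581).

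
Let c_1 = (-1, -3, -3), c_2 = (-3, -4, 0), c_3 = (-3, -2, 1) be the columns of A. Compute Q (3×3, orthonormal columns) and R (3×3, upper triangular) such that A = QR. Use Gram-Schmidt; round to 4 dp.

e_1 = c_1/‖c_1‖ = (-1, -3, -3)/4.3589 = (-0.2294, -0.6882, -0.6882).
r_{12} = e_1·c_2 = 3.4412.
u_2 = c_2 − 3.4412·e_1 = (-2.2105, -1.6316, 2.3684).
‖u_2‖ = 3.6274, so e_2 = (-0.6094, -0.4498, 0.6529).
r_{13} = e_1·c_3 = 1.3765; r_{23} = e_2·c_3 = 3.3807.
u_3 = c_3 − 1.3765·e_1 − 3.3807·e_2 = (-0.6240, 0.4680, -0.2600).
‖u_3‖ = 0.8222, so e_3 = (-0.7589, 0.5692, -0.3162).

Q = [[-0.2294, -0.6094, -0.7589], [-0.6882, -0.4498, 0.5692], [-0.6882, 0.6529, -0.3162]], R = [[4.3589, 3.4412, 1.3765], [0.0000, 3.6274, 3.3807], [0.0000, 0.0000, 0.8222]]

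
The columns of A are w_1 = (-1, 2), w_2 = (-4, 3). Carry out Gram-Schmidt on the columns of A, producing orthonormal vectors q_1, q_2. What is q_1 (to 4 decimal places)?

q_1 = (-0.4472, 0.8944)

w_1 = (-1, 2); ‖w_1‖ = 2.2361, so q_1 = (-0.4472, 0.8944).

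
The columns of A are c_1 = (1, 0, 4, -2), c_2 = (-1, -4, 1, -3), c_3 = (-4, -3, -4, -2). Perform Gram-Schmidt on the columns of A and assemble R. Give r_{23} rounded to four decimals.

c_1 = (1, 0, 4, -2); ‖c_1‖ = 4.5826, so q_1 = (0.2182, 0.0000, 0.8729, -0.4364).
q_1·c_2 = 0.2182·(-1) + 0.0000·(-4) + 0.8729·1 + (-0.4364)·(-3) = 1.9640.
u_2 = c_2 − 1.9640·q_1 = (-1.4286, -4.0000, -0.7143, -2.1429).
‖u_2‖ = 4.8107, so q_2 = (-0.2970, -0.8315, -0.1485, -0.4454).
r_{23} = q_2·c_3 = 5.1671.

r_{23} = 5.1671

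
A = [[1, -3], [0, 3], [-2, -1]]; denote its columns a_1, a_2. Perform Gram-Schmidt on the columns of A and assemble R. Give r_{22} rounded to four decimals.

r_{22} = 4.3359

q_1 = a_1/‖a_1‖ = (1, 0, -2)/2.2361 = (0.4472, 0.0000, -0.8944).
r_{12} = q_1·a_2 = -0.4472.
u_2 = a_2 + 0.4472·q_1 = (-2.8000, 3.0000, -1.4000).
r_{22} = ‖u_2‖ = 4.3359.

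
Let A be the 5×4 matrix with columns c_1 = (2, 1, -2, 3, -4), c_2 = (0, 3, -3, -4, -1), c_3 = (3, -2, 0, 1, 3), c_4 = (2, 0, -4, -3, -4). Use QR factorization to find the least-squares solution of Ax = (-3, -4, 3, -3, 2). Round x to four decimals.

x = (-1.5206, -1.2007, -0.5712, 0.8971)

c_1 = (2, 1, -2, 3, -4); ‖c_1‖ = 5.8310, so q_1 = (0.3430, 0.1715, -0.3430, 0.5145, -0.6860).
q_1·c_2 = 0.3430·0 + 0.1715·3 + (-0.3430)·(-3) + 0.5145·(-4) + (-0.6860)·(-1) = 0.1715.
u_2 = c_2 − 0.1715·q_1 = (-0.0588, 2.9706, -2.9412, -4.0882, -0.8824).
‖u_2‖ = 5.9136, so q_2 = (-0.0099, 0.5023, -0.4974, -0.6913, -0.1492).
q_1·c_3 = 0.3430·3 + 0.1715·(-2) + (-0.3430)·0 + 0.5145·1 + (-0.6860)·3 = -0.8575; q_2·c_3 = (-0.0099)·3 + 0.5023·(-2) + (-0.4974)·0 + (-0.6913)·1 + (-0.1492)·3 = -2.1735.
u_3 = c_3 + 0.8575·q_1 + 2.1735·q_2 = (3.2725, -0.7611, -1.3751, -0.0614, 2.0875).
‖u_3‖ = 4.1882, so q_3 = (0.7814, -0.1817, -0.3283, -0.0147, 0.4984).
q_1·c_4 = 0.3430·2 + 0.1715·0 + (-0.3430)·(-4) + 0.5145·(-3) + (-0.6860)·(-4) = 3.2585; q_2·c_4 = (-0.0099)·2 + 0.5023·0 + (-0.4974)·(-4) + (-0.6913)·(-3) + (-0.1492)·(-4) = 4.6404; q_3·c_4 = 0.7814·2 + (-0.1817)·0 + (-0.3283)·(-4) + (-0.0147)·(-3) + 0.4984·(-4) = 0.9264.
u_4 = c_4 − 3.2585·q_1 − 4.6404·q_2 − 0.9264·q_3 = (0.2047, -2.7215, -0.2703, -1.4549, -1.5340).
‖u_4‖ = 3.4628, so q_4 = (0.0591, -0.7859, -0.0781, -0.4201, -0.4430).
Qᵀb = (-5.6595, -1.6960, -1.5613, 3.1066).
Back-substitute: x_4 = 3.1066/3.4628 = 0.8971.
x_3 = (-1.5613 − 0.9264·0.8971)/4.1882 = -0.5712.
x_2 = (-1.6960 + 2.1735·(-0.5712) − 4.6404·0.8971)/5.9136 = -1.2007.
x_1 = (-5.6595 − 0.1715·(-1.2007) + 0.8575·(-0.5712) − 3.2585·0.8971)/5.8310 = -1.5206.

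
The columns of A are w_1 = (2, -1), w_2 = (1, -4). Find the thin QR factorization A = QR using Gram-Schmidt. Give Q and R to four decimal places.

Q = [[0.8944, -0.4472], [-0.4472, -0.8944]], R = [[2.2361, 2.6833], [0.0000, 3.1305]]

q_1 = w_1/‖w_1‖ = (2, -1)/2.2361 = (0.8944, -0.4472).
r_{12} = q_1·w_2 = 2.6833.
u_2 = w_2 − 2.6833·q_1 = (-1.4000, -2.8000).
‖u_2‖ = 3.1305, so q_2 = (-0.4472, -0.8944).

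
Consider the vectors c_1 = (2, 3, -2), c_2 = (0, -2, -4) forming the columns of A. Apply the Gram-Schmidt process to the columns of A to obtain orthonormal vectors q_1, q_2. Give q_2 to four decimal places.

q_2 = (-0.0529, -0.5293, -0.8468)

c_1 = (2, 3, -2); ‖c_1‖ = 4.1231, so q_1 = (0.4851, 0.7276, -0.4851).
q_1·c_2 = 0.4851·0 + 0.7276·(-2) + (-0.4851)·(-4) = 0.4851.
u_2 = c_2 − 0.4851·q_1 = (-0.2353, -2.3529, -3.7647).
‖u_2‖ = 4.4458, so q_2 = (-0.0529, -0.5293, -0.8468).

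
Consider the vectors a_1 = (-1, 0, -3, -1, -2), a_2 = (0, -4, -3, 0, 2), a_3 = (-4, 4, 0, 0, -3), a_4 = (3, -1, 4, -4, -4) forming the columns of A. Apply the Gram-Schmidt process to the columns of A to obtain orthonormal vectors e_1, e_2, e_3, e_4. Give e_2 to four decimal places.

e_2 = (0.0638, -0.7651, -0.3825, 0.0638, 0.5101)

e_1 = a_1/‖a_1‖ = (-1, 0, -3, -1, -2)/3.8730 = (-0.2582, 0.0000, -0.7746, -0.2582, -0.5164).
r_{12} = e_1·a_2 = 1.2910.
u_2 = a_2 − 1.2910·e_1 = (0.3333, -4.0000, -2.0000, 0.3333, 2.6667).
‖u_2‖ = 5.2281, so e_2 = (0.0638, -0.7651, -0.3825, 0.0638, 0.5101).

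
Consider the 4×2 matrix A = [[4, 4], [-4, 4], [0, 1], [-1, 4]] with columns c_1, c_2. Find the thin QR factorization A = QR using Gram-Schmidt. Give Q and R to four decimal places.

c_1 = (4, -4, 0, -1); ‖c_1‖ = 5.7446, so e_1 = (0.6963, -0.6963, 0.0000, -0.1741).
e_1·c_2 = 0.6963·4 + (-0.6963)·4 + 0.0000·1 + (-0.1741)·4 = -0.6963.
u_2 = c_2 + 0.6963·e_1 = (4.4848, 3.5152, 1.0000, 3.8788).
‖u_2‖ = 6.9653, so e_2 = (0.6439, 0.5047, 0.1436, 0.5569).

Q = [[0.6963, 0.6439], [-0.6963, 0.5047], [0.0000, 0.1436], [-0.1741, 0.5569]], R = [[5.7446, -0.6963], [0.0000, 6.9653]]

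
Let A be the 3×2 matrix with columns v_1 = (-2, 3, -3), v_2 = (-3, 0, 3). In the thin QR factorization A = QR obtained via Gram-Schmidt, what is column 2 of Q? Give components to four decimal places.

q_2 = (-0.7803, 0.0975, 0.6177)

v_1 = (-2, 3, -3); ‖v_1‖ = 4.6904, so q_1 = (-0.4264, 0.6396, -0.6396).
q_1·v_2 = (-0.4264)·(-3) + 0.6396·0 + (-0.6396)·3 = -0.6396.
u_2 = v_2 + 0.6396·q_1 = (-3.2727, 0.4091, 2.5909).
‖u_2‖ = 4.1942, so q_2 = (-0.7803, 0.0975, 0.6177).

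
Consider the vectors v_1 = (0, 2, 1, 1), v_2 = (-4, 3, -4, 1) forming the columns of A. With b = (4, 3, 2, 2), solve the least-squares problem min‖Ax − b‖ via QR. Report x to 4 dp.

v_1 = (0, 2, 1, 1); ‖v_1‖ = 2.4495, so e_1 = (0.0000, 0.8165, 0.4082, 0.4082).
e_1·v_2 = 0.0000·(-4) + 0.8165·3 + 0.4082·(-4) + 0.4082·1 = 1.2247.
u_2 = v_2 − 1.2247·e_1 = (-4.0000, 2.0000, -4.5000, 0.5000).
‖u_2‖ = 6.3640, so e_2 = (-0.6285, 0.3143, -0.7071, 0.0786).
Qᵀb = (4.0825, -2.8284).
Back-substitute: x_2 = -2.8284/6.3640 = -0.4444.
x_1 = (4.0825 − 1.2247·(-0.4444))/2.4495 = 1.8889.

x = (1.8889, -0.4444)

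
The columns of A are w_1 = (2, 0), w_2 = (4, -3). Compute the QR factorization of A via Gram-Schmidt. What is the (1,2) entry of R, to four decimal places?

w_1 = (2, 0); ‖w_1‖ = 2.0000, so e_1 = (1.0000, 0.0000).
r_{12} = e_1·w_2 = 4.0000.

r_{12} = 4.0000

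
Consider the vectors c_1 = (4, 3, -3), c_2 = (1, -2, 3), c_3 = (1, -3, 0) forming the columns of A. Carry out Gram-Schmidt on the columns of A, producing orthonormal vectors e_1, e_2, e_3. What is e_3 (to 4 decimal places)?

e_3 = (0.1592, -0.7961, -0.5838)

e_1 = c_1/‖c_1‖ = (4, 3, -3)/5.8310 = (0.6860, 0.5145, -0.5145).
r_{12} = e_1·c_2 = -1.8865.
u_2 = c_2 + 1.8865·e_1 = (2.2941, -1.0294, 2.0294).
‖u_2‖ = 3.2313, so e_2 = (0.7100, -0.3186, 0.6281).
r_{13} = e_1·c_3 = -0.8575; r_{23} = e_2·c_3 = 1.6657.
u_3 = c_3 + 0.8575·e_1 − 1.6657·e_2 = (0.4056, -2.0282, -1.4873).
‖u_3‖ = 2.5476, so e_3 = (0.1592, -0.7961, -0.5838).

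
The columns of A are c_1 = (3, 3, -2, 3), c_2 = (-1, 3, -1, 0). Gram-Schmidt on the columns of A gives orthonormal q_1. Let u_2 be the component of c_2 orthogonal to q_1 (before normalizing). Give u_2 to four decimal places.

u_2 = (-1.7742, 2.2258, -0.4839, -0.7742)

q_1 = c_1/‖c_1‖ = (3, 3, -2, 3)/5.5678 = (0.5388, 0.5388, -0.3592, 0.5388).
r_{12} = q_1·c_2 = 1.4368.
u_2 = c_2 − 1.4368·q_1 = (-1.7742, 2.2258, -0.4839, -0.7742).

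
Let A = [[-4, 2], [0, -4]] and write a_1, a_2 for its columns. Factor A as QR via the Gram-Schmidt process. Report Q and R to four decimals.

Q = [[-1.0000, 0.0000], [0.0000, -1.0000]], R = [[4.0000, -2.0000], [0.0000, 4.0000]]

e_1 = a_1/‖a_1‖ = (-4, 0)/4.0000 = (-1.0000, 0.0000).
r_{12} = e_1·a_2 = -2.0000.
u_2 = a_2 + 2.0000·e_1 = (0.0000, -4.0000).
‖u_2‖ = 4.0000, so e_2 = (0.0000, -1.0000).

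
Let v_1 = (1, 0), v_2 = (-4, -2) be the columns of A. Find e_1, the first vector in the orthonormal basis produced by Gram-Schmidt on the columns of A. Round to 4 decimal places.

e_1 = (1.0000, 0.0000)

e_1 = v_1/‖v_1‖ = (1, 0)/1.0000 = (1.0000, 0.0000).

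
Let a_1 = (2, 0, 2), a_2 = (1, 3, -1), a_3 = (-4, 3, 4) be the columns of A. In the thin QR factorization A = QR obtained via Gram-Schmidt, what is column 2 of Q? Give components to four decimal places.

e_2 = (0.3015, 0.9045, -0.3015)

e_1 = a_1/‖a_1‖ = (2, 0, 2)/2.8284 = (0.7071, 0.0000, 0.7071).
r_{12} = e_1·a_2 = 0.0000.
u_2 = a_2 + 0.0000·e_1 = (1.0000, 3.0000, -1.0000).
‖u_2‖ = 3.3166, so e_2 = (0.3015, 0.9045, -0.3015).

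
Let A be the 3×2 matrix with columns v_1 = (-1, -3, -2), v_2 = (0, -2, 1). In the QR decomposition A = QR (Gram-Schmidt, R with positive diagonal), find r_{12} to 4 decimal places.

v_1 = (-1, -3, -2); ‖v_1‖ = 3.7417, so q_1 = (-0.2673, -0.8018, -0.5345).
r_{12} = q_1·v_2 = 1.0690.

r_{12} = 1.0690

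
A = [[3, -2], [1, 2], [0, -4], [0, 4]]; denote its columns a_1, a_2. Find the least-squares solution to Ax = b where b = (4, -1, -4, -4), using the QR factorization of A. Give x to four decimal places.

a_1 = (3, 1, 0, 0); ‖a_1‖ = 3.1623, so e_1 = (0.9487, 0.3162, 0.0000, 0.0000).
e_1·a_2 = 0.9487·(-2) + 0.3162·2 + 0.0000·(-4) + 0.0000·4 = -1.2649.
u_2 = a_2 + 1.2649·e_1 = (-0.8000, 2.4000, -4.0000, 4.0000).
‖u_2‖ = 6.1968, so e_2 = (-0.1291, 0.3873, -0.6455, 0.6455).
Qᵀb = (3.4785, -0.9037).
Back-substitute: x_2 = -0.9037/6.1968 = -0.1458.
x_1 = (3.4785 + 1.2649·(-0.1458))/3.1623 = 1.0417.

x = (1.0417, -0.1458)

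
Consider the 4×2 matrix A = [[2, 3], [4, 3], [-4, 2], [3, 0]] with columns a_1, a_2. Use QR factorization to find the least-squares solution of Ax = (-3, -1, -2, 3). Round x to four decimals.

a_1 = (2, 4, -4, 3); ‖a_1‖ = 6.7082, so e_1 = (0.2981, 0.5963, -0.5963, 0.4472).
e_1·a_2 = 0.2981·3 + 0.5963·3 + (-0.5963)·2 + 0.4472·0 = 1.4907.
u_2 = a_2 − 1.4907·e_1 = (2.5556, 2.1111, 2.8889, -0.6667).
‖u_2‖ = 4.4472, so e_2 = (0.5746, 0.4747, 0.6496, -0.1499).
Qᵀb = (1.0435, -3.9475).
Back-substitute: x_2 = -3.9475/4.4472 = -0.8876.
x_1 = (1.0435 − 1.4907·(-0.8876))/6.7082 = 0.3528.

x = (0.3528, -0.8876)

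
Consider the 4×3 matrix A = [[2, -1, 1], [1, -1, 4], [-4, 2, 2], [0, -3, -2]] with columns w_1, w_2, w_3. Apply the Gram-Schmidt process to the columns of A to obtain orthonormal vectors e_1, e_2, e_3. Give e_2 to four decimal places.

e_2 = (0.0157, -0.1567, -0.0313, -0.9870)

w_1 = (2, 1, -4, 0); ‖w_1‖ = 4.5826, so e_1 = (0.4364, 0.2182, -0.8729, 0.0000).
e_1·w_2 = 0.4364·(-1) + 0.2182·(-1) + (-0.8729)·2 + 0.0000·(-3) = -2.4004.
u_2 = w_2 + 2.4004·e_1 = (0.0476, -0.4762, -0.0952, -3.0000).
‖u_2‖ = 3.0394, so e_2 = (0.0157, -0.1567, -0.0313, -0.9870).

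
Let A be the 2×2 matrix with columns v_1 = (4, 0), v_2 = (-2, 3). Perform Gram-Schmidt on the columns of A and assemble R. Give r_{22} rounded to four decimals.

v_1 = (4, 0); ‖v_1‖ = 4.0000, so q_1 = (1.0000, 0.0000).
q_1·v_2 = 1.0000·(-2) + 0.0000·3 = -2.0000.
u_2 = v_2 + 2.0000·q_1 = (0.0000, 3.0000).
r_{22} = ‖u_2‖ = 3.0000.

r_{22} = 3.0000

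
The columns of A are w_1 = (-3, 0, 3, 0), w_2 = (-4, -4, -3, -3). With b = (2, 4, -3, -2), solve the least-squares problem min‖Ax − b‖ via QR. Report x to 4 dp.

x = (-0.8114, -0.1313)

w_1 = (-3, 0, 3, 0); ‖w_1‖ = 4.2426, so e_1 = (-0.7071, 0.0000, 0.7071, 0.0000).
e_1·w_2 = (-0.7071)·(-4) + 0.0000·(-4) + 0.7071·(-3) + 0.0000·(-3) = 0.7071.
u_2 = w_2 − 0.7071·e_1 = (-3.5000, -4.0000, -3.5000, -3.0000).
‖u_2‖ = 7.0356, so e_2 = (-0.4975, -0.5685, -0.4975, -0.4264).
Qᵀb = (-3.5355, -0.9239).
Back-substitute: x_2 = -0.9239/7.0356 = -0.1313.
x_1 = (-3.5355 − 0.7071·(-0.1313))/4.2426 = -0.8114.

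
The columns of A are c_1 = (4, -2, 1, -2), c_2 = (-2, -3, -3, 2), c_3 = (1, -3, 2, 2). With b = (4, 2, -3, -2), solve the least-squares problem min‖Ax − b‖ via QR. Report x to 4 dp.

x = (0.9646, 0.2096, -1.1536)

c_1 = (4, -2, 1, -2); ‖c_1‖ = 5.0000, so e_1 = (0.8000, -0.4000, 0.2000, -0.4000).
e_1·c_2 = 0.8000·(-2) + (-0.4000)·(-3) + 0.2000·(-3) + (-0.4000)·2 = -1.8000.
u_2 = c_2 + 1.8000·e_1 = (-0.5600, -3.7200, -2.6400, 1.2800).
‖u_2‖ = 4.7707, so e_2 = (-0.1174, -0.7798, -0.5534, 0.2683).
e_1·c_3 = 0.8000·1 + (-0.4000)·(-3) + 0.2000·2 + (-0.4000)·2 = 1.6000; e_2·c_3 = (-0.1174)·1 + (-0.7798)·(-3) + (-0.5534)·2 + 0.2683·2 = 1.6517.
u_3 = c_3 − 1.6000·e_1 − 1.6517·e_2 = (-0.0861, -1.0721, 2.5940, 2.1968).
‖u_3‖ = 3.5654, so e_3 = (-0.0242, -0.3007, 0.7276, 0.6162).
Qᵀb = (2.6000, -0.9055, -4.1130).
Back-substitute: x_3 = -4.1130/3.5654 = -1.1536.
x_2 = (-0.9055 − 1.6517·(-1.1536))/4.7707 = 0.2096.
x_1 = (2.6000 + 1.8000·0.2096 − 1.6000·(-1.1536))/5.0000 = 0.9646.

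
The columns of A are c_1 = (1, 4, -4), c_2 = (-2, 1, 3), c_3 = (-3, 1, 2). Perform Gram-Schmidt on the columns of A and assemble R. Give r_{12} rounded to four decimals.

r_{12} = -1.7408

q_1 = c_1/‖c_1‖ = (1, 4, -4)/5.7446 = (0.1741, 0.6963, -0.6963).
r_{12} = q_1·c_2 = -1.7408.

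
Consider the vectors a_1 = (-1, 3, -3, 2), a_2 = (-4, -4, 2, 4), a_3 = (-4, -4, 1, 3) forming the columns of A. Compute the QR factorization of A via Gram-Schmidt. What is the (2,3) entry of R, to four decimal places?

r_{23} = 6.2936

a_1 = (-1, 3, -3, 2); ‖a_1‖ = 4.7958, so e_1 = (-0.2085, 0.6255, -0.6255, 0.4170).
e_1·a_2 = (-0.2085)·(-4) + 0.6255·(-4) + (-0.6255)·2 + 0.4170·4 = -1.2511.
u_2 = a_2 + 1.2511·e_1 = (-4.2609, -3.2174, 1.2174, 4.5217).
‖u_2‖ = 7.1017, so e_2 = (-0.6000, -0.4530, 0.1714, 0.6367).
r_{23} = e_2·a_3 = 6.2936.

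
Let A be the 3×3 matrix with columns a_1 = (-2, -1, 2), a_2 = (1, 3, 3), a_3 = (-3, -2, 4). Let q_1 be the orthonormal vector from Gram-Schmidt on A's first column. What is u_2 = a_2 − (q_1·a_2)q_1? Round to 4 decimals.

a_1 = (-2, -1, 2); ‖a_1‖ = 3.0000, so q_1 = (-0.6667, -0.3333, 0.6667).
q_1·a_2 = (-0.6667)·1 + (-0.3333)·3 + 0.6667·3 = 0.3333.
u_2 = a_2 − 0.3333·q_1 = (1.2222, 3.1111, 2.7778).

u_2 = (1.2222, 3.1111, 2.7778)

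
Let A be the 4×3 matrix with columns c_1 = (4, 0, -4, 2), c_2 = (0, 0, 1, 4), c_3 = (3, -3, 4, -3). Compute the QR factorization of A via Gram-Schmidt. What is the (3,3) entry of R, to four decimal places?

c_1 = (4, 0, -4, 2); ‖c_1‖ = 6.0000, so q_1 = (0.6667, 0.0000, -0.6667, 0.3333).
q_1·c_2 = 0.6667·0 + 0.0000·0 + (-0.6667)·1 + 0.3333·4 = 0.6667.
u_2 = c_2 − 0.6667·q_1 = (-0.4444, 0.0000, 1.4444, 3.7778).
‖u_2‖ = 4.0689, so q_2 = (-0.1092, 0.0000, 0.3550, 0.9285).
q_1·c_3 = 0.6667·3 + 0.0000·(-3) + (-0.6667)·4 + 0.3333·(-3) = -1.6667; q_2·c_3 = (-0.1092)·3 + 0.0000·(-3) + 0.3550·4 + 0.9285·(-3) = -1.6931.
u_3 = c_3 + 1.6667·q_1 + 1.6931·q_2 = (3.9262, -3.0000, 3.4899, -0.8725).
r_{33} = ‖u_3‖ = 6.1119.

r_{33} = 6.1119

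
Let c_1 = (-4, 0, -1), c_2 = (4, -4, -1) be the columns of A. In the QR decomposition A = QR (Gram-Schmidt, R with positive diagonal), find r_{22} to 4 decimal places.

c_1 = (-4, 0, -1); ‖c_1‖ = 4.1231, so e_1 = (-0.9701, 0.0000, -0.2425).
e_1·c_2 = (-0.9701)·4 + 0.0000·(-4) + (-0.2425)·(-1) = -3.6380.
u_2 = c_2 + 3.6380·e_1 = (0.4706, -4.0000, -1.8824).
r_{22} = ‖u_2‖ = 4.4458.

r_{22} = 4.4458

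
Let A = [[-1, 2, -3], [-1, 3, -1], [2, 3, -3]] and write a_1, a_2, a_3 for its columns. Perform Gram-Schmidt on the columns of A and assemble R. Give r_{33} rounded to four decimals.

r_{33} = 2.0095

a_1 = (-1, -1, 2); ‖a_1‖ = 2.4495, so q_1 = (-0.4082, -0.4082, 0.8165).
q_1·a_2 = (-0.4082)·2 + (-0.4082)·3 + 0.8165·3 = 0.4082.
u_2 = a_2 − 0.4082·q_1 = (2.1667, 3.1667, 2.6667).
‖u_2‖ = 4.6726, so q_2 = (0.4637, 0.6777, 0.5707).
q_1·a_3 = (-0.4082)·(-3) + (-0.4082)·(-1) + 0.8165·(-3) = -0.8165; q_2·a_3 = 0.4637·(-3) + 0.6777·(-1) + 0.5707·(-3) = -3.7809.
u_3 = a_3 + 0.8165·q_1 + 3.7809·q_2 = (-1.5802, 1.2290, -0.1756).
r_{33} = ‖u_3‖ = 2.0095.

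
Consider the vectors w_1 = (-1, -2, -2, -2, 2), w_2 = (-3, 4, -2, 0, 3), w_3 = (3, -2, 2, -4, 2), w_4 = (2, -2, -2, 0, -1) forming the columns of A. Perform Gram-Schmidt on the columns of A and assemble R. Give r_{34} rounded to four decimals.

w_1 = (-1, -2, -2, -2, 2); ‖w_1‖ = 4.1231, so e_1 = (-0.2425, -0.4851, -0.4851, -0.4851, 0.4851).
e_1·w_2 = (-0.2425)·(-3) + (-0.4851)·4 + (-0.4851)·(-2) + (-0.4851)·0 + 0.4851·3 = 1.2127.
u_2 = w_2 − 1.2127·e_1 = (-2.7059, 4.5882, -1.4118, 0.5882, 2.4118).
‖u_2‖ = 6.0440, so e_2 = (-0.4477, 0.7591, -0.2336, 0.0973, 0.3990).
e_1·w_3 = (-0.2425)·3 + (-0.4851)·(-2) + (-0.4851)·2 + (-0.4851)·(-4) + 0.4851·2 = 2.1828; e_2·w_3 = (-0.4477)·3 + 0.7591·(-2) + (-0.2336)·2 + 0.0973·(-4) + 0.3990·2 = -2.9198.
u_3 = w_3 − 2.1828·e_1 + 2.9198·e_2 = (2.2222, 1.2754, 2.3768, -2.6570, 2.1063).
‖u_3‖ = 4.8693, so e_3 = (0.4564, 0.2619, 0.4881, -0.5457, 0.4326).
r_{34} = e_3·w_4 = -1.0199.

r_{34} = -1.0199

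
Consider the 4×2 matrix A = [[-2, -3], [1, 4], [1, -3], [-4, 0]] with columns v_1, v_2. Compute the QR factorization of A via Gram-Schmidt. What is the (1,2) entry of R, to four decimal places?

e_1 = v_1/‖v_1‖ = (-2, 1, 1, -4)/4.6904 = (-0.4264, 0.2132, 0.2132, -0.8528).
r_{12} = e_1·v_2 = 1.4924.

r_{12} = 1.4924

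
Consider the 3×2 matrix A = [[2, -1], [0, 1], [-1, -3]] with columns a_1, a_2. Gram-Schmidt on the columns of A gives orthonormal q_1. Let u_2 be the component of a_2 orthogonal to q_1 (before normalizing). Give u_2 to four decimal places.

u_2 = (-1.4000, 1.0000, -2.8000)

a_1 = (2, 0, -1); ‖a_1‖ = 2.2361, so q_1 = (0.8944, 0.0000, -0.4472).
q_1·a_2 = 0.8944·(-1) + 0.0000·1 + (-0.4472)·(-3) = 0.4472.
u_2 = a_2 − 0.4472·q_1 = (-1.4000, 1.0000, -2.8000).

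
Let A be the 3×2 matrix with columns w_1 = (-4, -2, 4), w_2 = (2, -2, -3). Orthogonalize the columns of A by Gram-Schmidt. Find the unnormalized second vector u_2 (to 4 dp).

w_1 = (-4, -2, 4); ‖w_1‖ = 6.0000, so q_1 = (-0.6667, -0.3333, 0.6667).
q_1·w_2 = (-0.6667)·2 + (-0.3333)·(-2) + 0.6667·(-3) = -2.6667.
u_2 = w_2 + 2.6667·q_1 = (0.2222, -2.8889, -1.2222).

u_2 = (0.2222, -2.8889, -1.2222)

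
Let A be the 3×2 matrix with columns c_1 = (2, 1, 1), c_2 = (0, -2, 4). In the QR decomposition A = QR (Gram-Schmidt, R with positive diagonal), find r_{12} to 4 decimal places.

r_{12} = 0.8165

q_1 = c_1/‖c_1‖ = (2, 1, 1)/2.4495 = (0.8165, 0.4082, 0.4082).
r_{12} = q_1·c_2 = 0.8165.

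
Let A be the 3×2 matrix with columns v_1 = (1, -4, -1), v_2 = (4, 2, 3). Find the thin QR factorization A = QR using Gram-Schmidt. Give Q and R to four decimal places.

q_1 = v_1/‖v_1‖ = (1, -4, -1)/4.2426 = (0.2357, -0.9428, -0.2357).
r_{12} = q_1·v_2 = -1.6499.
u_2 = v_2 + 1.6499·q_1 = (4.3889, 0.4444, 2.6111).
‖u_2‖ = 5.1262, so q_2 = (0.8562, 0.0867, 0.5094).

Q = [[0.2357, 0.8562], [-0.9428, 0.0867], [-0.2357, 0.5094]], R = [[4.2426, -1.6499], [0.0000, 5.1262]]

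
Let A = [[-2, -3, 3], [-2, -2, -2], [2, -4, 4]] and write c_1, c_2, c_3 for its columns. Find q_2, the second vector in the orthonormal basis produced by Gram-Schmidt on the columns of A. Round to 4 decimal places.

q_2 = (-0.4981, -0.3113, -0.8093)

c_1 = (-2, -2, 2); ‖c_1‖ = 3.4641, so q_1 = (-0.5774, -0.5774, 0.5774).
q_1·c_2 = (-0.5774)·(-3) + (-0.5774)·(-2) + 0.5774·(-4) = 0.5774.
u_2 = c_2 − 0.5774·q_1 = (-2.6667, -1.6667, -4.3333).
‖u_2‖ = 5.3541, so q_2 = (-0.4981, -0.3113, -0.8093).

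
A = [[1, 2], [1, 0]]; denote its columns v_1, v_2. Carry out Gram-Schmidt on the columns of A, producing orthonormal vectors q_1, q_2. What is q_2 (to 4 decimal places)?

v_1 = (1, 1); ‖v_1‖ = 1.4142, so q_1 = (0.7071, 0.7071).
q_1·v_2 = 0.7071·2 + 0.7071·0 = 1.4142.
u_2 = v_2 − 1.4142·q_1 = (1.0000, -1.0000).
‖u_2‖ = 1.4142, so q_2 = (0.7071, -0.7071).

q_2 = (0.7071, -0.7071)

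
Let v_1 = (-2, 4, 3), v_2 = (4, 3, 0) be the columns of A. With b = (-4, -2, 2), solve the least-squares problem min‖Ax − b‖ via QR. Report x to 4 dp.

q_1 = v_1/‖v_1‖ = (-2, 4, 3)/5.3852 = (-0.3714, 0.7428, 0.5571).
r_{12} = q_1·v_2 = 0.7428.
u_2 = v_2 − 0.7428·q_1 = (4.2759, 2.4483, -0.4138).
‖u_2‖ = 4.9445, so q_2 = (0.8648, 0.4951, -0.0837).
Qᵀb = (1.1142, -4.6167).
Back-substitute: x_2 = -4.6167/4.9445 = -0.9337.
x_1 = (1.1142 − 0.7428·(-0.9337))/5.3852 = 0.3357.

x = (0.3357, -0.9337)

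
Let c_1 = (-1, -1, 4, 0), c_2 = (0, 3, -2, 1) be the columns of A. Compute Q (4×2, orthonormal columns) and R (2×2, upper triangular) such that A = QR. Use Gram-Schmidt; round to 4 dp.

Q = [[-0.2357, -0.2265], [-0.2357, 0.8855], [0.9428, 0.1647], [0.0000, 0.3707]], R = [[4.2426, -2.5927], [0.0000, 2.6977]]

c_1 = (-1, -1, 4, 0); ‖c_1‖ = 4.2426, so q_1 = (-0.2357, -0.2357, 0.9428, 0.0000).
q_1·c_2 = (-0.2357)·0 + (-0.2357)·3 + 0.9428·(-2) + 0.0000·1 = -2.5927.
u_2 = c_2 + 2.5927·q_1 = (-0.6111, 2.3889, 0.4444, 1.0000).
‖u_2‖ = 2.6977, so q_2 = (-0.2265, 0.8855, 0.1647, 0.3707).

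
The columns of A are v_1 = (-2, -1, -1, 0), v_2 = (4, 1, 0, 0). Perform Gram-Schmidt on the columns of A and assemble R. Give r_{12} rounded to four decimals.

v_1 = (-2, -1, -1, 0); ‖v_1‖ = 2.4495, so e_1 = (-0.8165, -0.4082, -0.4082, 0.0000).
r_{12} = e_1·v_2 = -3.6742.

r_{12} = -3.6742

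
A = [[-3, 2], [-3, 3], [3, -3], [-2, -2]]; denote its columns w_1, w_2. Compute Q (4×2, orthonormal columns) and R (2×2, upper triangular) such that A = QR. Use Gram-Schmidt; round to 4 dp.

w_1 = (-3, -3, 3, -2); ‖w_1‖ = 5.5678, so e_1 = (-0.5388, -0.5388, 0.5388, -0.3592).
e_1·w_2 = (-0.5388)·2 + (-0.5388)·3 + 0.5388·(-3) + (-0.3592)·(-2) = -3.5921.
u_2 = w_2 + 3.5921·e_1 = (0.0645, 1.0645, -1.0645, -3.2903).
‖u_2‖ = 3.6189, so e_2 = (0.0178, 0.2942, -0.2942, -0.9092).

Q = [[-0.5388, 0.0178], [-0.5388, 0.2942], [0.5388, -0.2942], [-0.3592, -0.9092]], R = [[5.5678, -3.5921], [0.0000, 3.6189]]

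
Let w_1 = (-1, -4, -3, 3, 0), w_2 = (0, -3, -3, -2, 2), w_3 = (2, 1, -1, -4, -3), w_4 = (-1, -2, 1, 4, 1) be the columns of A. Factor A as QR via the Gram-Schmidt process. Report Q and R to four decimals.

Q = [[-0.1690, 0.0969, 0.3031, 0.4455], [-0.6761, -0.2906, -0.0351, -0.6284], [-0.5071, -0.3875, -0.3382, 0.6333], [0.5071, -0.7427, -0.2839, -0.0561], [0.0000, 0.4521, -0.8438, -0.0488]], R = [[5.9161, 2.5355, -2.5355, 3.0426], [0.0000, 4.4240, 1.9052, -2.4219], [0.0000, 0.0000, 4.5762, -2.5505], [0.0000, 0.0000, 0.0000, 1.1715]]

e_1 = w_1/‖w_1‖ = (-1, -4, -3, 3, 0)/5.9161 = (-0.1690, -0.6761, -0.5071, 0.5071, 0.0000).
r_{12} = e_1·w_2 = 2.5355.
u_2 = w_2 − 2.5355·e_1 = (0.4286, -1.2857, -1.7143, -3.2857, 2.0000).
‖u_2‖ = 4.4240, so e_2 = (0.0969, -0.2906, -0.3875, -0.7427, 0.4521).
r_{13} = e_1·w_3 = -2.5355; r_{23} = e_2·w_3 = 1.9052.
u_3 = w_3 + 2.5355·e_1 − 1.9052·e_2 = (1.3869, -0.1606, -1.5474, -1.2993, -3.8613).
‖u_3‖ = 4.5762, so e_3 = (0.3031, -0.0351, -0.3382, -0.2839, -0.8438).
r_{14} = e_1·w_4 = 3.0426; r_{24} = e_2·w_4 = -2.4219; r_{34} = e_3·w_4 = -2.5505.
u_4 = w_4 − 3.0426·e_1 + 2.4219·e_2 + 2.5505·e_3 = (0.5219, -0.7362, 0.7419, -0.0657, -0.0572).
‖u_4‖ = 1.1715, so e_4 = (0.4455, -0.6284, 0.6333, -0.0561, -0.0488).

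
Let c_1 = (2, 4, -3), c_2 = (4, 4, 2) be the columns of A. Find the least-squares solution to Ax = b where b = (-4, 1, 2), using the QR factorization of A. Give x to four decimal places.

x = (-0.3000, -0.0722)

c_1 = (2, 4, -3); ‖c_1‖ = 5.3852, so q_1 = (0.3714, 0.7428, -0.5571).
q_1·c_2 = 0.3714·4 + 0.7428·4 + (-0.5571)·2 = 3.3425.
u_2 = c_2 − 3.3425·q_1 = (2.7586, 1.5172, 3.8621).
‖u_2‖ = 4.9827, so q_2 = (0.5536, 0.3045, 0.7751).
Qᵀb = (-1.8570, -0.3599).
Back-substitute: x_2 = -0.3599/4.9827 = -0.0722.
x_1 = (-1.8570 − 3.3425·(-0.0722))/5.3852 = -0.3000.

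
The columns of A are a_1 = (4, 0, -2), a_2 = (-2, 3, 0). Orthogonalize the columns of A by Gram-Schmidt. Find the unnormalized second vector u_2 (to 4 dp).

a_1 = (4, 0, -2); ‖a_1‖ = 4.4721, so q_1 = (0.8944, 0.0000, -0.4472).
q_1·a_2 = 0.8944·(-2) + 0.0000·3 + (-0.4472)·0 = -1.7889.
u_2 = a_2 + 1.7889·q_1 = (-0.4000, 3.0000, -0.8000).

u_2 = (-0.4000, 3.0000, -0.8000)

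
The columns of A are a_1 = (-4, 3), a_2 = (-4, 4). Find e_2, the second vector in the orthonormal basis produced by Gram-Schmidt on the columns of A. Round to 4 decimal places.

e_2 = (0.6000, 0.8000)

a_1 = (-4, 3); ‖a_1‖ = 5.0000, so e_1 = (-0.8000, 0.6000).
e_1·a_2 = (-0.8000)·(-4) + 0.6000·4 = 5.6000.
u_2 = a_2 − 5.6000·e_1 = (0.4800, 0.6400).
‖u_2‖ = 0.8000, so e_2 = (0.6000, 0.8000).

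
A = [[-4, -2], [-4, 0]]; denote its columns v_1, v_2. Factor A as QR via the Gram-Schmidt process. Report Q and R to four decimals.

Q = [[-0.7071, -0.7071], [-0.7071, 0.7071]], R = [[5.6569, 1.4142], [0.0000, 1.4142]]

q_1 = v_1/‖v_1‖ = (-4, -4)/5.6569 = (-0.7071, -0.7071).
r_{12} = q_1·v_2 = 1.4142.
u_2 = v_2 − 1.4142·q_1 = (-1.0000, 1.0000).
‖u_2‖ = 1.4142, so q_2 = (-0.7071, 0.7071).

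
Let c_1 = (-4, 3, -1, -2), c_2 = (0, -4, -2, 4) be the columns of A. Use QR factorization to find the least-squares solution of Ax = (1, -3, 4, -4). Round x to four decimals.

x = (-0.7143, -0.6905)

c_1 = (-4, 3, -1, -2); ‖c_1‖ = 5.4772, so q_1 = (-0.7303, 0.5477, -0.1826, -0.3651).
q_1·c_2 = (-0.7303)·0 + 0.5477·(-4) + (-0.1826)·(-2) + (-0.3651)·4 = -3.2863.
u_2 = c_2 + 3.2863·q_1 = (-2.4000, -2.2000, -2.6000, 2.8000).
‖u_2‖ = 5.0200, so q_2 = (-0.4781, -0.4383, -0.5179, 0.5578).
Qᵀb = (-1.6432, -3.4662).
Back-substitute: x_2 = -3.4662/5.0200 = -0.6905.
x_1 = (-1.6432 + 3.2863·(-0.6905))/5.4772 = -0.7143.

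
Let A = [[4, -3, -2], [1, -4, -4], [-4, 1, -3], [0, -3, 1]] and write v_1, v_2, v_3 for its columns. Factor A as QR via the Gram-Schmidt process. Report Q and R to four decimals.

Q = [[0.6963, -0.1204, -0.3683], [0.1741, -0.7096, -0.3750], [-0.6963, -0.2978, -0.4621], [0.0000, -0.6272, 0.7143]], R = [[5.7446, -3.4816, 0.0000], [0.0000, 4.7832, 3.3451], [0.0000, 0.0000, 4.3371]]

v_1 = (4, 1, -4, 0); ‖v_1‖ = 5.7446, so e_1 = (0.6963, 0.1741, -0.6963, 0.0000).
e_1·v_2 = 0.6963·(-3) + 0.1741·(-4) + (-0.6963)·1 + 0.0000·(-3) = -3.4816.
u_2 = v_2 + 3.4816·e_1 = (-0.5758, -3.3939, -1.4242, -3.0000).
‖u_2‖ = 4.7832, so e_2 = (-0.1204, -0.7096, -0.2978, -0.6272).
e_1·v_3 = 0.6963·(-2) + 0.1741·(-4) + (-0.6963)·(-3) + 0.0000·1 = 0.0000; e_2·v_3 = (-0.1204)·(-2) + (-0.7096)·(-4) + (-0.2978)·(-3) + (-0.6272)·1 = 3.3451.
u_3 = v_3 + 0.0000·e_1 − 3.3451·e_2 = (-1.5974, -1.6265, -2.0040, 3.0980).
‖u_3‖ = 4.3371, so e_3 = (-0.3683, -0.3750, -0.4621, 0.7143).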